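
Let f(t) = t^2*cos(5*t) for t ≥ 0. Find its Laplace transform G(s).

L{cos(5t)} = s/(s^2 + 25).
Then apply L{t^2·g(t)} = (-1)^2 d^2/ds^2[H(s)] with H(s) = s/(s^2 + 25):
differentiating 2 times and applying the sign gives 2*s*(s^2 - 75)/(s^2 + 25)^3.

G(s) = 2*s*(s^2 - 75)/(s^2 + 25)^3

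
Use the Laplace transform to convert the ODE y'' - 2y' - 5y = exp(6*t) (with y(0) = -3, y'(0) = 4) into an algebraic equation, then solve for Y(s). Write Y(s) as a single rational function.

Y(s) = (-3*s^2 + 28*s - 59)/(s^3 - 8*s^2 + 7*s + 30)

Take the Laplace transform of both sides.
The derivative rules (L{y''} = s^2 Y - s·y(0) - y'(0) and L{y'} = sY - y(0), with y(0) = -3, y'(0) = 4) turn the left side into (s^2 - 2*s - 5)Y - (-3*s + 10).
The right side is L{exp(6*t)} = 1/(s - 6).
So (s^2 - 2*s - 5)Y = 1/(s - 6) + (-3*s + 10).
Isolate Y and clear denominators.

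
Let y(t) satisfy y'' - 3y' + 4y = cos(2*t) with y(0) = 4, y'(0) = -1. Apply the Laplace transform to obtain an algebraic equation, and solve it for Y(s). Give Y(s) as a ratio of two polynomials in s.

Y(s) = (4*s^3 - 13*s^2 + 17*s - 52)/(s^4 - 3*s^3 + 8*s^2 - 12*s + 16)

Transform both sides with L{·}.
Using L{y''} = s^2 Y - s·y(0) - y'(0) and L{y'} = sY - y(0), with y(0) = 4, y'(0) = -1, the left side becomes (s^2 - 3*s + 4)Y - (4*s - 13).
The right side is L{cos(2*t)} = s/(s^2 + 4).
So (s^2 - 3*s + 4)Y = s/(s^2 + 4) + (4*s - 13).
Divide through and combine into a single rational function.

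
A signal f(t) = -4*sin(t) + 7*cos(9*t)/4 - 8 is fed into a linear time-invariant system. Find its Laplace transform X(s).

X(s) = 7*s/(4*(s^2 + 81)) - 4/(s^2 + 1) - 8/s

The transform is linear, so treat each term independently.
L{-8} = -8/s; (7/4)·[L{cos(9t)} = s/(s^2 + 81)]; (-4)·[L{sin(t)} = 1/(s^2 + 1)].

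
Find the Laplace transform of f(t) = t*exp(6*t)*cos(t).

(s - 7)*(s - 5)/(s^2 - 12*s + 37)^2

L{cos(t)} = s/(s^2 + 1).
Multiplying by e^(6t) shifts s → s - 6, so L{exp(6*t)*cos(t)} = (s - 6)/((s - 6)^2 + 1).
Then apply L{t·g(t)} = -d/ds[G(s)] with G(s) = (s - 6)/((s - 6)^2 + 1):
differentiating 1 time and applying the sign gives (s - 7)*(s - 5)/(s^2 - 12*s + 37)^2.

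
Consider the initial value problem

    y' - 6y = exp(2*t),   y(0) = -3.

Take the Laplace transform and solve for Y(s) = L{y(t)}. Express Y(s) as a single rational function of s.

Transform both sides with L{·}.
The derivative rules (L{y'} = sY - y(0) = sY - (-3)) turn the left side into (s - 6)Y - (-3).
The right side is L{exp(2*t)} = 1/(s - 2).
So (s - 6)Y = 1/(s - 2) + (-3).
Solve for Y(s) and write it as one ratio of polynomials.

Y(s) = (-3*s + 7)/(s^2 - 8*s + 12)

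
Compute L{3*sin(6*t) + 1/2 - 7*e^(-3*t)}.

18/(s^2 + 36) - 7/(s + 3) + 1/(2*s)

The transform is linear, so treat each term independently.
(3)·[L{sin(6t)} = 6/(s^2 + 36)]; (-7)·[L{e^(-3t)} = 1/(s + 3)]; L{1/2} = (1/2)/s.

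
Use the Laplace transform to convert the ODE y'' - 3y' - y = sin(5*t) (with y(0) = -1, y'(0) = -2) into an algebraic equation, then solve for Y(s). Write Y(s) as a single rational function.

Y(s) = (-s^3 + s^2 - 25*s + 30)/(s^4 - 3*s^3 + 24*s^2 - 75*s - 25)

Transform both sides with L{·}.
The derivative rules (L{y''} = s^2 Y - s·y(0) - y'(0) and L{y'} = sY - y(0), with y(0) = -1, y'(0) = -2) turn the left side into (s^2 - 3*s - 1)Y - (-s + 1).
The right side is L{sin(5*t)} = 5/(s^2 + 25).
So (s^2 - 3*s - 1)Y = 5/(s^2 + 25) + (-s + 1).
Solve for Y(s) and write it as one ratio of polynomials.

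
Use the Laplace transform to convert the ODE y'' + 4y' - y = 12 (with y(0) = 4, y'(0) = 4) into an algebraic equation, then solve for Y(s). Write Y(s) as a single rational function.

Laplace-transform each side.
Using L{y''} = s^2 Y - s·y(0) - y'(0) and L{y'} = sY - y(0), with y(0) = 4, y'(0) = 4, the left side becomes (s^2 + 4*s - 1)Y - (4*s + 20).
The right side is L{12} = 12/s.
So (s^2 + 4*s - 1)Y = 12/s + (4*s + 20).
Solve for Y(s) and write it as one ratio of polynomials.

Y(s) = (4*s^2 + 20*s + 12)/(s^3 + 4*s^2 - s)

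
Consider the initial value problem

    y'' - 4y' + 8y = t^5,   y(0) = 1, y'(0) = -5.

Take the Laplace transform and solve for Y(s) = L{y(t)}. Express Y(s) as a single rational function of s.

Y(s) = (s^7 - 9*s^6 + 120)/(s^8 - 4*s^7 + 8*s^6)

Laplace-transform each side.
Using L{y''} = s^2 Y - s·y(0) - y'(0) and L{y'} = sY - y(0), with y(0) = 1, y'(0) = -5, the left side becomes (s^2 - 4*s + 8)Y - (s - 9).
The right side is L{t^5} = 120/s^6.
So (s^2 - 4*s + 8)Y = 120/s^6 + (s - 9).
Divide through and combine into a single rational function.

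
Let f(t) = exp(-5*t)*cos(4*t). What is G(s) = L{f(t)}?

L{cos(4t)} = s/(s^2 + 16).
By the first shifting theorem, multiplying by e^(-5t) replaces s with s + 5.

G(s) = (s + 5)/((s + 5)^2 + 16)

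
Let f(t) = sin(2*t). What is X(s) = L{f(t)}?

L{sin(2t)} = 2/(s^2 + 4).

X(s) = 2/(s^2 + 4)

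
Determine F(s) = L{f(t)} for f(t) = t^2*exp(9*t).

L{e^(9t)} = 1/(s - 9).
Then apply L{t^2·g(t)} = (-1)^2 d^2/ds^2[G(s)] with G(s) = 1/(s - 9):
differentiating 2 times and applying the sign gives 2/(s - 9)^3.

F(s) = 2/(s - 9)^3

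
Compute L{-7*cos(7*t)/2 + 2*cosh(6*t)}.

-7*s/(2*(s^2 + 49)) + 2*s/(s^2 - 36)

Apply the Laplace transform termwise.
(-7/2)·[L{cos(7t)} = s/(s^2 + 49)]; (2)·[L{cosh(6t)} = s/(s^2 - 36)].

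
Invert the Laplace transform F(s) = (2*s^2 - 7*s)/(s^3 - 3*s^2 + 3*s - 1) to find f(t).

f(t) = -5*t^2*exp(t)/2 - 3*t*exp(t) + 2*exp(t)

Factor the denominator: s^3 - 3*s^2 + 3*s - 1 = (s - 1)^3.
Partial fraction decomposition gives [2/(s - 1)] + [-3/(s - 1)^2] + [-5/(s - 1)^3].
Invert each term: 2/(s - 1) ↔ 2e^(t); -3/(s - 1)^2 ↔ -3t·e^(t); -5/(s - 1)^3 ↔ (-5/2)t^2·e^(t).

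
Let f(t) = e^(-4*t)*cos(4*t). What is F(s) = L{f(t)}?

F(s) = (s + 4)/((s + 4)^2 + 16)

L{cos(4t)} = s/(s^2 + 16).
By the first shifting theorem, multiplying by e^(-4t) replaces s with s + 4.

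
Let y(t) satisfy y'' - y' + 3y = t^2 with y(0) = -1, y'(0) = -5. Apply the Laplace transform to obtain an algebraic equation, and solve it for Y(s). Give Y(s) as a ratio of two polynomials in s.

Laplace-transform each side.
Using L{y''} = s^2 Y - s·y(0) - y'(0) and L{y'} = sY - y(0), with y(0) = -1, y'(0) = -5, the left side becomes (s^2 - s + 3)Y - (-s - 4).
The right side is L{t^2} = 2/s^3.
So (s^2 - s + 3)Y = 2/s^3 + (-s - 4).
Solve for Y(s) and write it as one ratio of polynomials.

Y(s) = (-s^4 - 4*s^3 + 2)/(s^5 - s^4 + 3*s^3)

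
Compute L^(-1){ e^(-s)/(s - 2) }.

Heaviside(t - 1)*(exp(2*t - 2))

The factor e^(-s) signals a time shift by c = 1 (second shifting theorem).
L{e^(2t)} = 1/(s - 2), so L^-1{1/(s - 2)} = e^(2*t).
Hence the inverse is u(t - 1) times that function evaluated at t - 1.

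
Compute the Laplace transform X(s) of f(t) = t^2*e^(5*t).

L{e^(5t)} = 1/(s - 5).
Then apply L{t^2·g(t)} = (-1)^2 d^2/ds^2[G(s)] with G(s) = 1/(s - 5):
differentiating 2 times and applying the sign gives 2/(s - 5)^3.

X(s) = 2/(s - 5)^3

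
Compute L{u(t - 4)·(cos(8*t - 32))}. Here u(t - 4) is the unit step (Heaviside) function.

By the second shifting theorem, L{u(t - c)·g(t - c)} = e^(-cs)·H(s) with c = 4 and H(s) = L{g(t)}.
L{cos(8t)} = s/(s^2 + 64).

s*exp(-4*s)/(s^2 + 64)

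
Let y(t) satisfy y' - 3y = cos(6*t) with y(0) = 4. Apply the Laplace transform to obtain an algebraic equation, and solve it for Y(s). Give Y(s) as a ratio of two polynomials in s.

Y(s) = (4*s^2 + s + 144)/(s^3 - 3*s^2 + 36*s - 108)

Laplace-transform each side.
With L{y'} = sY - y(0) = sY - 4: the LHS transforms to (s - 3)Y - (4).
The right side is L{cos(6*t)} = s/(s^2 + 36).
So (s - 3)Y = s/(s^2 + 36) + (4).
Divide through and combine into a single rational function.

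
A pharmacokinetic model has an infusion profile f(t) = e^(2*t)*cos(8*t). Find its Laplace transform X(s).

X(s) = (s - 2)/((s - 2)^2 + 64)

L{cos(8t)} = s/(s^2 + 64).
By the first shifting theorem, multiplying by e^(2t) replaces s with s - 2.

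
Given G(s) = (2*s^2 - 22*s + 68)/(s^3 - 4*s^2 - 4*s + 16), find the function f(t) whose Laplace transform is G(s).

Factor the denominator: s^3 - 4*s^2 - 4*s + 16 = (s - 4)*(s - 2)*(s + 2).
Partial fraction decomposition gives [-4/(s - 2)] + [1/(s - 4)] + [5/(s + 2)].
Invert each term: -4/(s - 2) ↔ -4e^(2t); 1/(s - 4) ↔ e^(4t); 5/(s + 2) ↔ 5e^(-2t).

f(t) = exp(4*t) - 4*exp(2*t) + 5*exp(-2*t)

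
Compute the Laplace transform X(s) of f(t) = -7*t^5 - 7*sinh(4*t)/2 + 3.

Apply the Laplace transform termwise.
(-7)·[L{t^5} = 5!/s^6 = 120/s^6]; L{3} = 3/s; (-7/2)·[L{sinh(4t)} = 4/(s^2 - 16)].

X(s) = -14/(s^2 - 16) + 3/s - 840/s^6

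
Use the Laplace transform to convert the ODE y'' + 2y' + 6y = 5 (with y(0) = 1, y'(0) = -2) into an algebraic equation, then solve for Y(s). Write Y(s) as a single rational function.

Apply the Laplace transform to the equation.
The derivative rules (L{y''} = s^2 Y - s·y(0) - y'(0) and L{y'} = sY - y(0), with y(0) = 1, y'(0) = -2) turn the left side into (s^2 + 2*s + 6)Y - (s).
The right side is L{5} = 5/s.
So (s^2 + 2*s + 6)Y = 5/s + (s).
Isolate Y and clear denominators.

Y(s) = (s^2 + 5)/(s^3 + 2*s^2 + 6*s)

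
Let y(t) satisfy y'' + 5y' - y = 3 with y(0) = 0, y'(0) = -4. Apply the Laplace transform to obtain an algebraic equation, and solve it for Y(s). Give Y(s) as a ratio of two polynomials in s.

Laplace-transform each side.
Using L{y''} = s^2 Y - s·y(0) - y'(0) and L{y'} = sY - y(0), with y(0) = 0, y'(0) = -4, the left side becomes (s^2 + 5*s - 1)Y - (-4).
The right side is L{3} = 3/s.
So (s^2 + 5*s - 1)Y = 3/s + (-4).
Solve for Y(s) and write it as one ratio of polynomials.

Y(s) = (-4*s + 3)/(s^3 + 5*s^2 - s)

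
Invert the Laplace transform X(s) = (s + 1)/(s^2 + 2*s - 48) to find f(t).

Rewrite the denominator: s^2 + 2*s - 48 = (s + 1)^2 - 49.
The form in (s + 1) signals a first-shifting-theorem factor e^(-t).
Since L{cosh(7t)} = s/(s^2 - 49), the inverse is exp(-t)*cosh(7*t).

f(t) = exp(-t)*cosh(7*t)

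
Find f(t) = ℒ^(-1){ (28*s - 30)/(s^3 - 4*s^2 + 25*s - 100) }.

Factor the denominator: s^3 - 4*s^2 + 25*s - 100 = (s - 4)*(s^2 + 25).
Partial fraction decomposition gives [2/(s - 4)] + [-2*s/(s^2 + 25)] + [20/(s^2 + 25)].
Invert each term: 2/(s - 4) ↔ 2e^(4t); -2·s/(s^2 + 25) ↔ -2cos(5t); 4·5/(s^2 + 25) ↔ 4sin(5t).

f(t) = 2*exp(4*t) + 4*sin(5*t) - 2*cos(5*t)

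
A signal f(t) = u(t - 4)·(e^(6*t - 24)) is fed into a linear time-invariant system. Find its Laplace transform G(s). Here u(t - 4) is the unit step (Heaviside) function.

By the second shifting theorem, L{u(t - c)·g(t - c)} = e^(-cs)·H(s) with c = 4 and H(s) = L{g(t)}.
L{e^(6t)} = 1/(s - 6).

G(s) = exp(-4*s)/(s - 6)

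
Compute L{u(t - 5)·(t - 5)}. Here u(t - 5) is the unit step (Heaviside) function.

exp(-5*s)/s^2

By the second shifting theorem, L{u(t - c)·g(t - c)} = e^(-cs)·G(s) with c = 5 and G(s) = L{g(t)}.
L{t} = 1!/s^2 = 1/s^2.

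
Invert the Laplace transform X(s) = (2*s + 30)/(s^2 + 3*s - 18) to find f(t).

Factor the denominator: s^2 + 3*s - 18 = (s - 3)*(s + 6).
Partial fraction decomposition gives [-2/(s + 6)] + [4/(s - 3)].
Invert each term: -2/(s + 6) ↔ -2e^(-6t); 4/(s - 3) ↔ 4e^(3t).

f(t) = 4*exp(3*t) - 2*exp(-6*t)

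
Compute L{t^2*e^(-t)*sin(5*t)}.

10*(3*s^2 + 6*s - 22)/(s^2 + 2*s + 26)^3

L{sin(5t)} = 5/(s^2 + 25).
Multiplying by e^(-t) shifts s → s + 1, so L{e^(-t)*sin(5*t)} = 5/((s + 1)^2 + 25).
Then apply L{t^2·g(t)} = (-1)^2 d^2/ds^2[G(s)] with G(s) = 5/((s + 1)^2 + 25):
differentiating 2 times and applying the sign gives 10*(3*s^2 + 6*s - 22)/(s^2 + 2*s + 26)^3.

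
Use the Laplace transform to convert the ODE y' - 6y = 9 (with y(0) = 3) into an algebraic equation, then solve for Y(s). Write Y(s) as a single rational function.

Transform both sides with L{·}.
With L{y'} = sY - y(0) = sY - 3: the LHS transforms to (s - 6)Y - (3).
The right side is L{9} = 9/s.
So (s - 6)Y = 9/s + (3).
Divide through and combine into a single rational function.

Y(s) = (3*s + 9)/(s^2 - 6*s)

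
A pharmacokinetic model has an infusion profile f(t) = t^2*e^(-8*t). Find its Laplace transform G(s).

L{e^(-8t)} = 1/(s + 8).
Then apply L{t^2·g(t)} = (-1)^2 d^2/ds^2[H(s)] with H(s) = 1/(s + 8):
differentiating 2 times and applying the sign gives 2/(s + 8)^3.

G(s) = 2/(s + 8)^3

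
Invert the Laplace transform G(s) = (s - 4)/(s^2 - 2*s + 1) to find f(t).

f(t) = -3*t*exp(t) + exp(t)

Factor the denominator: s^2 - 2*s + 1 = (s - 1)^2.
Partial fraction decomposition gives [1/(s - 1)] + [-3/(s - 1)^2].
Invert each term: 1/(s - 1) ↔ e^(t); -3/(s - 1)^2 ↔ -3t·e^(t).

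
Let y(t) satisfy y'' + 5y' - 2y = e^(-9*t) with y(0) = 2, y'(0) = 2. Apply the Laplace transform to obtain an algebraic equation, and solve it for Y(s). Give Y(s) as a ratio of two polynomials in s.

Apply the Laplace transform to the equation.
Using L{y''} = s^2 Y - s·y(0) - y'(0) and L{y'} = sY - y(0), with y(0) = 2, y'(0) = 2, the left side becomes (s^2 + 5*s - 2)Y - (2*s + 12).
The right side is L{e^(-9*t)} = 1/(s + 9).
So (s^2 + 5*s - 2)Y = 1/(s + 9) + (2*s + 12).
Solve for Y(s) and write it as one ratio of polynomials.

Y(s) = (2*s^2 + 30*s + 109)/(s^3 + 14*s^2 + 43*s - 18)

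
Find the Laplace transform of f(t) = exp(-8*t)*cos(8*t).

L{cos(8t)} = s/(s^2 + 64).
By the first shifting theorem, multiplying by e^(-8t) replaces s with s + 8.

(s + 8)/((s + 8)^2 + 64)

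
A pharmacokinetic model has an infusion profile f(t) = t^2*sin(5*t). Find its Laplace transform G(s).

G(s) = 10*(3*s^2 - 25)/(s^2 + 25)^3

L{sin(5t)} = 5/(s^2 + 25).
Then apply L{t^2·g(t)} = (-1)^2 d^2/ds^2[H(s)] with H(s) = 5/(s^2 + 25):
differentiating 2 times and applying the sign gives 10*(3*s^2 - 25)/(s^2 + 25)^3.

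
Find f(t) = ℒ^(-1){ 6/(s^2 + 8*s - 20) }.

f(t) = exp(-4*t)*sinh(6*t)

Rewrite the denominator: s^2 + 8*s - 20 = (s + 4)^2 - 36.
The form in (s + 4) signals a first-shifting-theorem factor e^(-4t).
Since L{sinh(6t)} = 6/(s^2 - 36), the inverse is e^(-4*t)*sinh(6*t).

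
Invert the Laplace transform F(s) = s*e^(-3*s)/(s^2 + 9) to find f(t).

The factor e^(-3s) signals a time shift by c = 3 (second shifting theorem).
L{cos(3t)} = s/(s^2 + 9), so L^-1{s/(s^2 + 9)} = cos(3*t).
Hence the inverse is u(t - 3) times that function evaluated at t - 3.

f(t) = Heaviside(t - 3)*(cos(3*t - 9))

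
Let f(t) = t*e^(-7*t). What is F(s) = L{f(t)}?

L{e^(-7t)} = 1/(s + 7).
Then apply L{t·g(t)} = -d/ds[G(s)] with G(s) = 1/(s + 7):
differentiating 1 time and applying the sign gives (s + 7)^(-2).

F(s) = (s + 7)^(-2)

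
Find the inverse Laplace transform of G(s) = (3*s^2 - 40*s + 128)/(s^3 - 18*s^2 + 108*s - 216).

Factor the denominator: s^3 - 18*s^2 + 108*s - 216 = (s - 6)^3.
Partial fraction decomposition gives [3/(s - 6)] + [-4/(s - 6)^2] + [-4/(s - 6)^3].
Invert each term: 3/(s - 6) ↔ 3e^(6t); -4/(s - 6)^2 ↔ -4t·e^(6t); -4/(s - 6)^3 ↔ (-2)t^2·e^(6t).

-2*t^2*exp(6*t) - 4*t*exp(6*t) + 3*exp(6*t)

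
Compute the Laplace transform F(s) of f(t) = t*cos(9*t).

L{cos(9t)} = s/(s^2 + 81).
Then apply L{t·g(t)} = -d/ds[G(s)] with G(s) = s/(s^2 + 81):
differentiating 1 time and applying the sign gives (s - 9)*(s + 9)/(s^2 + 81)^2.

F(s) = (s - 9)*(s + 9)/(s^2 + 81)^2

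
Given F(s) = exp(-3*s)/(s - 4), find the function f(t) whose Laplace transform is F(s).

The factor e^(-3s) signals a time shift by c = 3 (second shifting theorem).
L{e^(4t)} = 1/(s - 4), so L^-1{1/(s - 4)} = exp(4*t).
Hence the inverse is u(t - 3) times that function evaluated at t - 3.

f(t) = Heaviside(t - 3)*(exp(4*t - 12))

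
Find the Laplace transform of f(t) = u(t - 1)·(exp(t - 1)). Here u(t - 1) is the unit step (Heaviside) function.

By the second shifting theorem, L{u(t - c)·g(t - c)} = e^(-cs)·H(s) with c = 1 and H(s) = L{g(t)}.
L{e^(t)} = 1/(s - 1).

exp(-s)/(s - 1)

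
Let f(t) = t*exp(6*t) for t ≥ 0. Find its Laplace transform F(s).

F(s) = (s - 6)^(-2)

L{e^(6t)} = 1/(s - 6).
Then apply L{t·g(t)} = -d/ds[G(s)] with G(s) = 1/(s - 6):
differentiating 1 time and applying the sign gives (s - 6)^(-2).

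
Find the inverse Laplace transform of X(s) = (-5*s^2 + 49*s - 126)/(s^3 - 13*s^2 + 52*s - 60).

-3*exp(6*t) + 2*exp(5*t) - 4*exp(2*t)

Factor the denominator: s^3 - 13*s^2 + 52*s - 60 = (s - 6)*(s - 5)*(s - 2).
Partial fraction decomposition gives [2/(s - 5)] + [-4/(s - 2)] + [-3/(s - 6)].
Invert each term: 2/(s - 5) ↔ 2e^(5t); -4/(s - 2) ↔ -4e^(2t); -3/(s - 6) ↔ -3e^(6t).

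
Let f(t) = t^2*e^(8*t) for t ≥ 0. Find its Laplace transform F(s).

F(s) = 2/(s - 8)^3

L{e^(8t)} = 1/(s - 8).
Then apply L{t^2·g(t)} = (-1)^2 d^2/ds^2[G(s)] with G(s) = 1/(s - 8):
differentiating 2 times and applying the sign gives 2/(s - 8)^3.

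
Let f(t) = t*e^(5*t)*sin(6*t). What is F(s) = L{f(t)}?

L{sin(6t)} = 6/(s^2 + 36).
Multiplying by e^(5t) shifts s → s - 5, so L{e^(5*t)*sin(6*t)} = 6/((s - 5)^2 + 36).
Then apply L{t·g(t)} = -d/ds[G(s)] with G(s) = 6/((s - 5)^2 + 36):
differentiating 1 time and applying the sign gives 12*(s - 5)/(s^2 - 10*s + 61)^2.

F(s) = 12*(s - 5)/(s^2 - 10*s + 61)^2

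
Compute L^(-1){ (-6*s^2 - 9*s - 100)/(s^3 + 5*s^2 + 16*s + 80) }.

-sin(4*t) - cos(4*t) - 5*exp(-5*t)

Factor the denominator: s^3 + 5*s^2 + 16*s + 80 = (s + 5)*(s^2 + 16).
Partial fraction decomposition gives [-5/(s + 5)] + [-s/(s^2 + 16)] + [-4/(s^2 + 16)].
Invert each term: -5/(s + 5) ↔ -5e^(-5t); -1·s/(s^2 + 16) ↔ -cos(4t); -1·4/(s^2 + 16) ↔ -sin(4t).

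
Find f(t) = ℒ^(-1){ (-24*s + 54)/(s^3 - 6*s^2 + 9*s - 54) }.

f(t) = -2*exp(6*t) - 4*sin(3*t) + 2*cos(3*t)

Factor the denominator: s^3 - 6*s^2 + 9*s - 54 = (s - 6)*(s^2 + 9).
Partial fraction decomposition gives [-2/(s - 6)] + [2*s/(s^2 + 9)] + [-12/(s^2 + 9)].
Invert each term: -2/(s - 6) ↔ -2e^(6t); 2·s/(s^2 + 9) ↔ 2cos(3t); -4·3/(s^2 + 9) ↔ -4sin(3t).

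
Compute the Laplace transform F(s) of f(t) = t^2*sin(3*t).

F(s) = 18*(s^2 - 3)/(s^2 + 9)^3

L{sin(3t)} = 3/(s^2 + 9).
Then apply L{t^2·g(t)} = (-1)^2 d^2/ds^2[G(s)] with G(s) = 3/(s^2 + 9):
differentiating 2 times and applying the sign gives 18*(s^2 - 3)/(s^2 + 9)^3.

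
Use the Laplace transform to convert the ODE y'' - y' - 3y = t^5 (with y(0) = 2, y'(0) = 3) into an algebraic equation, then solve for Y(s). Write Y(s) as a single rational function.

Y(s) = (2*s^7 + s^6 + 120)/(s^8 - s^7 - 3*s^6)

Take the Laplace transform of both sides.
The derivative rules (L{y''} = s^2 Y - s·y(0) - y'(0) and L{y'} = sY - y(0), with y(0) = 2, y'(0) = 3) turn the left side into (s^2 - s - 3)Y - (2*s + 1).
The right side is L{t^5} = 120/s^6.
So (s^2 - s - 3)Y = 120/s^6 + (2*s + 1).
Solve for Y(s) and write it as one ratio of polynomials.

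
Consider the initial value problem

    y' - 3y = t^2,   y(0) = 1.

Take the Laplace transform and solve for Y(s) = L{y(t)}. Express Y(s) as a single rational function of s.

Laplace-transform each side.
With L{y'} = sY - y(0) = sY - 1: the LHS transforms to (s - 3)Y - (1).
The right side is L{t^2} = 2/s^3.
So (s - 3)Y = 2/s^3 + (1).
Isolate Y and clear denominators.

Y(s) = (s^3 + 2)/(s^4 - 3*s^3)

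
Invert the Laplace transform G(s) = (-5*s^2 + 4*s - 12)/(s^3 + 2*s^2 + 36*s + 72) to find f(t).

f(t) = 2*sin(6*t) - 4*cos(6*t) - exp(-2*t)

Factor the denominator: s^3 + 2*s^2 + 36*s + 72 = (s + 2)*(s^2 + 36).
Partial fraction decomposition gives [-1/(s + 2)] + [-4*s/(s^2 + 36)] + [12/(s^2 + 36)].
Invert each term: -1/(s + 2) ↔ -e^(-2t); -4·s/(s^2 + 36) ↔ -4cos(6t); 2·6/(s^2 + 36) ↔ 2sin(6t).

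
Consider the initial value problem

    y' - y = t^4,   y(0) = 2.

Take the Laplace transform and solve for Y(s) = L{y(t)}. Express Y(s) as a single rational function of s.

Apply the Laplace transform to the equation.
Using L{y'} = sY - y(0) = sY - 2, the left side becomes (s - 1)Y - (2).
The right side is L{t^4} = 24/s^5.
So (s - 1)Y = 24/s^5 + (2).
Divide through and combine into a single rational function.

Y(s) = (2*s^5 + 24)/(s^6 - s^5)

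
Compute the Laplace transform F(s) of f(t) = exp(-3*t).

L{e^(-3t)} = 1/(s + 3).

F(s) = 1/(s + 3)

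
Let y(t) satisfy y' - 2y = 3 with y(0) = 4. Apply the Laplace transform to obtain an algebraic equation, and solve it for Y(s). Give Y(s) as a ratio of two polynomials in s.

Y(s) = (4*s + 3)/(s^2 - 2*s)

Laplace-transform each side.
Using L{y'} = sY - y(0) = sY - 4, the left side becomes (s - 2)Y - (4).
The right side is L{3} = 3/s.
So (s - 2)Y = 3/s + (4).
Solve for Y(s) and write it as one ratio of polynomials.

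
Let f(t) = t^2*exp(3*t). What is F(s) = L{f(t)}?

L{e^(3t)} = 1/(s - 3).
Then apply L{t^2·g(t)} = (-1)^2 d^2/ds^2[G(s)] with G(s) = 1/(s - 3):
differentiating 2 times and applying the sign gives 2/(s - 3)^3.

F(s) = 2/(s - 3)^3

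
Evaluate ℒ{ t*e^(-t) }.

L{e^(-t)} = 1/(s + 1).
Then apply L{t·g(t)} = -d/ds[G(s)] with G(s) = 1/(s + 1):
differentiating 1 time and applying the sign gives (s + 1)^(-2).

(s + 1)^(-2)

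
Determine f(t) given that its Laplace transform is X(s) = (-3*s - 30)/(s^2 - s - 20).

f(t) = -5*exp(5*t) + 2*exp(-4*t)

Factor the denominator: s^2 - s - 20 = (s - 5)*(s + 4).
Partial fraction decomposition gives [-5/(s - 5)] + [2/(s + 4)].
Invert each term: -5/(s - 5) ↔ -5e^(5t); 2/(s + 4) ↔ 2e^(-4t).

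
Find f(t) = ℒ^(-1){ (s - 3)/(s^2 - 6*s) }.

f(t) = exp(3*t)*cosh(3*t)

Rewrite the denominator: s^2 - 6*s = (s - 3)^2 - 9.
The form in (s - 3) signals a first-shifting-theorem factor e^(3t).
Since L{cosh(3t)} = s/(s^2 - 9), the inverse is e^(3*t)*cosh(3*t).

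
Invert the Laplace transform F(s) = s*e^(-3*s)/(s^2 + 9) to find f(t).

f(t) = Heaviside(t - 3)*(cos(3*t - 9))

The factor e^(-3s) signals a time shift by c = 3 (second shifting theorem).
L{cos(3t)} = s/(s^2 + 9), so L^-1{s/(s^2 + 9)} = cos(3*t).
Hence the inverse is u(t - 3) times that function evaluated at t - 3.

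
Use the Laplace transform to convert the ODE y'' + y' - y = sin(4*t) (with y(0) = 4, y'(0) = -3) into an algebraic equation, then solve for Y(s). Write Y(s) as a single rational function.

Transform both sides with L{·}.
The derivative rules (L{y''} = s^2 Y - s·y(0) - y'(0) and L{y'} = sY - y(0), with y(0) = 4, y'(0) = -3) turn the left side into (s^2 + s - 1)Y - (4*s + 1).
The right side is L{sin(4*t)} = 4/(s^2 + 16).
So (s^2 + s - 1)Y = 4/(s^2 + 16) + (4*s + 1).
Solve for Y(s) and write it as one ratio of polynomials.

Y(s) = (4*s^3 + s^2 + 64*s + 20)/(s^4 + s^3 + 15*s^2 + 16*s - 16)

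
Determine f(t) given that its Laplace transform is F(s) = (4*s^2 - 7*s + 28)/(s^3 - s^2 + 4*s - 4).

Factor the denominator: s^3 - s^2 + 4*s - 4 = (s - 1)*(s^2 + 4).
Partial fraction decomposition gives [5/(s - 1)] + [-s/(s^2 + 4)] + [-8/(s^2 + 4)].
Invert each term: 5/(s - 1) ↔ 5e^(t); -1·s/(s^2 + 4) ↔ -cos(2t); -4·2/(s^2 + 4) ↔ -4sin(2t).

f(t) = 5*exp(t) - 4*sin(2*t) - cos(2*t)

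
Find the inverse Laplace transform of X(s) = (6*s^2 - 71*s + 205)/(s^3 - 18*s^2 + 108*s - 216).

Factor the denominator: s^3 - 18*s^2 + 108*s - 216 = (s - 6)^3.
Partial fraction decomposition gives [6/(s - 6)] + [(s - 6)^(-2)] + [-5/(s - 6)^3].
Invert each term: 6/(s - 6) ↔ 6e^(6t); 1/(s - 6)^2 ↔ t·e^(6t); -5/(s - 6)^3 ↔ (-5/2)t^2·e^(6t).

-5*t^2*exp(6*t)/2 + t*exp(6*t) + 6*exp(6*t)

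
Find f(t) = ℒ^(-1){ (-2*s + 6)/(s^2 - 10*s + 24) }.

Factor the denominator: s^2 - 10*s + 24 = (s - 6)*(s - 4).
Partial fraction decomposition gives [1/(s - 4)] + [-3/(s - 6)].
Invert each term: 1/(s - 4) ↔ e^(4t); -3/(s - 6) ↔ -3e^(6t).

f(t) = -3*exp(6*t) + exp(4*t)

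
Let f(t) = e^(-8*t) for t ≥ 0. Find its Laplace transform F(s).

L{e^(-8t)} = 1/(s + 8).

F(s) = 1/(s + 8)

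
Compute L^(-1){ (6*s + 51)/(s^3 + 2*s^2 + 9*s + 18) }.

Factor the denominator: s^3 + 2*s^2 + 9*s + 18 = (s + 2)*(s^2 + 9).
Partial fraction decomposition gives [3/(s + 2)] + [-3*s/(s^2 + 9)] + [12/(s^2 + 9)].
Invert each term: 3/(s + 2) ↔ 3e^(-2t); -3·s/(s^2 + 9) ↔ -3cos(3t); 4·3/(s^2 + 9) ↔ 4sin(3t).

4*sin(3*t) - 3*cos(3*t) + 3*exp(-2*t)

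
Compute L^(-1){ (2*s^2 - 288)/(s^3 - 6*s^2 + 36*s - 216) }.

-3*exp(6*t) + 5*sin(6*t) + 5*cos(6*t)

Factor the denominator: s^3 - 6*s^2 + 36*s - 216 = (s - 6)*(s^2 + 36).
Partial fraction decomposition gives [-3/(s - 6)] + [5*s/(s^2 + 36)] + [30/(s^2 + 36)].
Invert each term: -3/(s - 6) ↔ -3e^(6t); 5·s/(s^2 + 36) ↔ 5cos(6t); 5·6/(s^2 + 36) ↔ 5sin(6t).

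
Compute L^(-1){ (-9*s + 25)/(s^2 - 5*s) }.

Factor the denominator: s^2 - 5*s = s*(s - 5).
Partial fraction decomposition gives [-5/s] + [-4/(s - 5)].
Invert each term: -5/(s - 0) ↔ -5e^(0t); -4/(s - 5) ↔ -4e^(5t).

-4*exp(5*t) - 5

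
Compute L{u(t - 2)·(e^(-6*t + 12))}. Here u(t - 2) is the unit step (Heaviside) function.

exp(-2*s)/(s + 6)

By the second shifting theorem, L{u(t - c)·g(t - c)} = e^(-cs)·G(s) with c = 2 and G(s) = L{g(t)}.
L{e^(-6t)} = 1/(s + 6).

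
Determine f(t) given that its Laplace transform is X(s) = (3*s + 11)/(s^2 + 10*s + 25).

Factor the denominator: s^2 + 10*s + 25 = (s + 5)^2.
Partial fraction decomposition gives [3/(s + 5)] + [-4/(s + 5)^2].
Invert each term: 3/(s + 5) ↔ 3e^(-5t); -4/(s + 5)^2 ↔ -4t·e^(-5t).

f(t) = -4*t*exp(-5*t) + 3*exp(-5*t)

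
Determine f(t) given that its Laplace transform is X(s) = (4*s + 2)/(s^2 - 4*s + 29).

f(t) = 2*exp(2*t)*sin(5*t) + 4*exp(2*t)*cos(5*t)

Complete the square in the denominator: s^2 - 4*s + 29 = (s - 2)^2 + 5^2.
Split the numerator to match: 4*s + 2 = 4·(s - 2) + 2·5.
Invert each term: 4·(s - 2)/((s - 2)^2 + 25) ↔ 4e^(2t)cos(5t); 2·5/((s - 2)^2 + 25) ↔ 2e^(2t)sin(5t).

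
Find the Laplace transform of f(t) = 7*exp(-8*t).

7/(s + 8)

L{7} = 7/s.
By the first shifting theorem, multiplying by e^(-8t) replaces s with s + 8.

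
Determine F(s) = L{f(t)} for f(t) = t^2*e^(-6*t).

L{e^(-6t)} = 1/(s + 6).
Then apply L{t^2·g(t)} = (-1)^2 d^2/ds^2[G(s)] with G(s) = 1/(s + 6):
differentiating 2 times and applying the sign gives 2/(s + 6)^3.

F(s) = 2/(s + 6)^3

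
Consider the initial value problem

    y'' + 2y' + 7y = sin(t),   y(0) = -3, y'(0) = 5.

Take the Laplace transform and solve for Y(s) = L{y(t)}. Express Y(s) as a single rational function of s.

Laplace-transform each side.
With L{y''} = s^2 Y - s·y(0) - y'(0) and L{y'} = sY - y(0), with y(0) = -3, y'(0) = 5: the LHS transforms to (s^2 + 2*s + 7)Y - (-3*s - 1).
The right side is L{sin(t)} = 1/(s^2 + 1).
So (s^2 + 2*s + 7)Y = 1/(s^2 + 1) + (-3*s - 1).
Solve for Y(s) and write it as one ratio of polynomials.

Y(s) = (-3*s^3 - s^2 - 3*s)/(s^4 + 2*s^3 + 8*s^2 + 2*s + 7)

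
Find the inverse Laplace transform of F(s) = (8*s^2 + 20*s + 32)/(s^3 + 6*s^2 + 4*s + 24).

sin(2*t) + 3*cos(2*t) + 5*exp(-6*t)

Factor the denominator: s^3 + 6*s^2 + 4*s + 24 = (s + 6)*(s^2 + 4).
Partial fraction decomposition gives [5/(s + 6)] + [3*s/(s^2 + 4)] + [2/(s^2 + 4)].
Invert each term: 5/(s + 6) ↔ 5e^(-6t); 3·s/(s^2 + 4) ↔ 3cos(2t); 1·2/(s^2 + 4) ↔ sin(2t).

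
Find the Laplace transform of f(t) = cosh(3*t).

s/(s^2 - 9)

L{cosh(3t)} = s/(s^2 - 9).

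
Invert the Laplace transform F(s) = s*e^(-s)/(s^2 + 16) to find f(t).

f(t) = Heaviside(t - 1)*(cos(4*t - 4))

The factor e^(-s) signals a time shift by c = 1 (second shifting theorem).
L{cos(4t)} = s/(s^2 + 16), so L^-1{s/(s^2 + 16)} = cos(4*t).
Hence the inverse is u(t - 1) times that function evaluated at t - 1.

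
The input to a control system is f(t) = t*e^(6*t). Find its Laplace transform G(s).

L{e^(6t)} = 1/(s - 6).
Then apply L{t·g(t)} = -d/ds[H(s)] with H(s) = 1/(s - 6):
differentiating 1 time and applying the sign gives (s - 6)^(-2).

G(s) = (s - 6)^(-2)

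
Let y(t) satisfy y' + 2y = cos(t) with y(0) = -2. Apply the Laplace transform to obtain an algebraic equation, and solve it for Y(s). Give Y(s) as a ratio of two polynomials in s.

Y(s) = (-2*s^2 + s - 2)/(s^3 + 2*s^2 + s + 2)

Apply the Laplace transform to the equation.
With L{y'} = sY - y(0) = sY - (-2): the LHS transforms to (s + 2)Y - (-2).
The right side is L{cos(t)} = s/(s^2 + 1).
So (s + 2)Y = s/(s^2 + 1) + (-2).
Divide through and combine into a single rational function.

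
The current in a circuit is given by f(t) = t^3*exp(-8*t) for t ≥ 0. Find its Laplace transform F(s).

F(s) = 6/(s + 8)^4

L{t^3} = 3!/s^4 = 6/s^4.
By the first shifting theorem, multiplying by e^(-8t) replaces s with s + 8.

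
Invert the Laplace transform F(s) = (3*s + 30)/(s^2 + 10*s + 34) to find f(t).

f(t) = 5*exp(-5*t)*sin(3*t) + 3*exp(-5*t)*cos(3*t)

Complete the square in the denominator: s^2 + 10*s + 34 = (s + 5)^2 + 3^2.
Split the numerator to match: 3*s + 30 = 3·(s + 5) + 5·3.
Invert each term: 3·(s + 5)/((s + 5)^2 + 9) ↔ 3e^(-5t)cos(3t); 5·3/((s + 5)^2 + 9) ↔ 5e^(-5t)sin(3t).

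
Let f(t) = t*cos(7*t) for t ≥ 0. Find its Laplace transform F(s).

F(s) = (s - 7)*(s + 7)/(s^2 + 49)^2

L{cos(7t)} = s/(s^2 + 49).
Then apply L{t·g(t)} = -d/ds[G(s)] with G(s) = s/(s^2 + 49):
differentiating 1 time and applying the sign gives (s - 7)*(s + 7)/(s^2 + 49)^2.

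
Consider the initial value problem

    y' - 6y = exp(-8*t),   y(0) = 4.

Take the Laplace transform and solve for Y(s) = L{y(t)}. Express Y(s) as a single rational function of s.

Apply the Laplace transform to the equation.
The derivative rules (L{y'} = sY - y(0) = sY - 4) turn the left side into (s - 6)Y - (4).
The right side is L{exp(-8*t)} = 1/(s + 8).
So (s - 6)Y = 1/(s + 8) + (4).
Divide through and combine into a single rational function.

Y(s) = (4*s + 33)/(s^2 + 2*s - 48)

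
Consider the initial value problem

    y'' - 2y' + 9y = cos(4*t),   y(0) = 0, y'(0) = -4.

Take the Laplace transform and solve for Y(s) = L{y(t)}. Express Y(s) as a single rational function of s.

Y(s) = (-4*s^2 + s - 64)/(s^4 - 2*s^3 + 25*s^2 - 32*s + 144)

Apply the Laplace transform to the equation.
The derivative rules (L{y''} = s^2 Y - s·y(0) - y'(0) and L{y'} = sY - y(0), with y(0) = 0, y'(0) = -4) turn the left side into (s^2 - 2*s + 9)Y - (-4).
The right side is L{cos(4*t)} = s/(s^2 + 16).
So (s^2 - 2*s + 9)Y = s/(s^2 + 16) + (-4).
Solve for Y(s) and write it as one ratio of polynomials.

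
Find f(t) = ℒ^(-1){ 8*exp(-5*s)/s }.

The factor e^(-5s) signals a time shift by c = 5 (second shifting theorem).
L{8} = 8/s, so L^-1{8/s} = 8.
Hence the inverse is u(t - 5) times that function evaluated at t - 5.

f(t) = Heaviside(t - 5)*(8)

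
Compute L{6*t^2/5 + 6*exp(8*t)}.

Apply the Laplace transform termwise.
(6/5)·[L{t^2} = 2!/s^3 = 2/s^3]; (6)·[L{e^(8t)} = 1/(s - 8)].

6/(s - 8) + 12/(5*s^3)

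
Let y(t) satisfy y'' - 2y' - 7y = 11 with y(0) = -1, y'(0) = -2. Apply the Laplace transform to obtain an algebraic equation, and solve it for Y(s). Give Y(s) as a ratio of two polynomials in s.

Y(s) = (-s^2 + 11)/(s^3 - 2*s^2 - 7*s)

Take the Laplace transform of both sides.
With L{y''} = s^2 Y - s·y(0) - y'(0) and L{y'} = sY - y(0), with y(0) = -1, y'(0) = -2: the LHS transforms to (s^2 - 2*s - 7)Y - (-s).
The right side is L{11} = 11/s.
So (s^2 - 2*s - 7)Y = 11/s + (-s).
Divide through and combine into a single rational function.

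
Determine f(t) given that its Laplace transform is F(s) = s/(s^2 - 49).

Since L{cosh(7t)} = s/(s^2 - 49), the inverse is cosh(7*t).

f(t) = cosh(7*t)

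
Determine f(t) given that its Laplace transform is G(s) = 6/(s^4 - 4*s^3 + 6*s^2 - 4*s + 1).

f(t) = t^3*exp(t)

Rewrite the denominator: s^4 - 4*s^3 + 6*s^2 - 4*s + 1 = (s - 1)^4.
The form in (s - 1) signals a first-shifting-theorem factor e^(t).
Since L{t^3} = 3!/s^4 = 6/s^4, the inverse is t^3*e^(t).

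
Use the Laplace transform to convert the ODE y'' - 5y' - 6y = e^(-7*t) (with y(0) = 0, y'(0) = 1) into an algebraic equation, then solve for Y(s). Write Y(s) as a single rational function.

Y(s) = (s + 8)/(s^3 + 2*s^2 - 41*s - 42)

Apply the Laplace transform to the equation.
With L{y''} = s^2 Y - s·y(0) - y'(0) and L{y'} = sY - y(0), with y(0) = 0, y'(0) = 1: the LHS transforms to (s^2 - 5*s - 6)Y - (1).
The right side is L{e^(-7*t)} = 1/(s + 7).
So (s^2 - 5*s - 6)Y = 1/(s + 7) + (1).
Divide through and combine into a single rational function.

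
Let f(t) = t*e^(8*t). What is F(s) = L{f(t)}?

L{e^(8t)} = 1/(s - 8).
Then apply L{t·g(t)} = -d/ds[G(s)] with G(s) = 1/(s - 8):
differentiating 1 time and applying the sign gives (s - 8)^(-2).

F(s) = (s - 8)^(-2)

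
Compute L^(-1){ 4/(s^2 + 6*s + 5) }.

2*exp(-3*t)*sinh(2*t)

Rewrite the denominator: s^2 + 6*s + 5 = (s + 3)^2 - 4.
The form in (s + 3) signals a first-shifting-theorem factor e^(-3t).
Since L{sinh(2t)} = 2/(s^2 - 4), the inverse is e^(-3*t)*sinh(2*t), scaled by 2.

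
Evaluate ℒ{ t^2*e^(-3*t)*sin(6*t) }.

L{sin(6t)} = 6/(s^2 + 36).
Multiplying by e^(-3t) shifts s → s + 3, so L{e^(-3*t)*sin(6*t)} = 6/((s + 3)^2 + 36).
Then apply L{t^2·g(t)} = (-1)^2 d^2/ds^2[H(s)] with H(s) = 6/((s + 3)^2 + 36):
differentiating 2 times and applying the sign gives 36*(s^2 + 6*s - 3)/(s^2 + 6*s + 45)^3.

36*(s^2 + 6*s - 3)/(s^2 + 6*s + 45)^3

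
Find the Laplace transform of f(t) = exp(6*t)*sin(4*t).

L{sin(4t)} = 4/(s^2 + 16).
By the first shifting theorem, multiplying by e^(6t) replaces s with s - 6.

4/((s - 6)^2 + 16)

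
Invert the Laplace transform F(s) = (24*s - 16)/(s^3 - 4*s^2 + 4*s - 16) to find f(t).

f(t) = 4*exp(4*t) + 4*sin(2*t) - 4*cos(2*t)

Factor the denominator: s^3 - 4*s^2 + 4*s - 16 = (s - 4)*(s^2 + 4).
Partial fraction decomposition gives [4/(s - 4)] + [-4*s/(s^2 + 4)] + [8/(s^2 + 4)].
Invert each term: 4/(s - 4) ↔ 4e^(4t); -4·s/(s^2 + 4) ↔ -4cos(2t); 4·2/(s^2 + 4) ↔ 4sin(2t).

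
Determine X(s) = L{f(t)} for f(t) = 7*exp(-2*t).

L{7} = 7/s.
By the first shifting theorem, multiplying by e^(-2t) replaces s with s + 2.

X(s) = 7/(s + 2)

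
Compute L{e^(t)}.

1/(s - 1)

L{e^(t)} = 1/(s - 1).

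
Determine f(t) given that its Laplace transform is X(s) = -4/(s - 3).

f(t) = -4*exp(3*t)

Since L{e^(3t)} = 1/(s - 3), the inverse is e^(3*t), scaled by -4.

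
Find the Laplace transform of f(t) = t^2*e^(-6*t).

2/(s + 6)^3

L{e^(-6t)} = 1/(s + 6).
Then apply L{t^2·g(t)} = (-1)^2 d^2/ds^2[H(s)] with H(s) = 1/(s + 6):
differentiating 2 times and applying the sign gives 2/(s + 6)^3.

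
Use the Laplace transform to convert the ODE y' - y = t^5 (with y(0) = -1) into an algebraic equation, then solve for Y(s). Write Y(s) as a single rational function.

Apply the Laplace transform to the equation.
The derivative rules (L{y'} = sY - y(0) = sY - (-1)) turn the left side into (s - 1)Y - (-1).
The right side is L{t^5} = 120/s^6.
So (s - 1)Y = 120/s^6 + (-1).
Divide through and combine into a single rational function.

Y(s) = (-s^6 + 120)/(s^7 - s^6)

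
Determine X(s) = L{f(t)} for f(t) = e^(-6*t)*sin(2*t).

L{sin(2t)} = 2/(s^2 + 4).
By the first shifting theorem, multiplying by e^(-6t) replaces s with s + 6.

X(s) = 2/((s + 6)^2 + 4)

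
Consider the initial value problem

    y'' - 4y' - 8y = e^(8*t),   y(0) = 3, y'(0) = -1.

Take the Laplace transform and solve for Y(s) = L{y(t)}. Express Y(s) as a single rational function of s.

Transform both sides with L{·}.
With L{y''} = s^2 Y - s·y(0) - y'(0) and L{y'} = sY - y(0), with y(0) = 3, y'(0) = -1: the LHS transforms to (s^2 - 4*s - 8)Y - (3*s - 13).
The right side is L{e^(8*t)} = 1/(s - 8).
So (s^2 - 4*s - 8)Y = 1/(s - 8) + (3*s - 13).
Divide through and combine into a single rational function.

Y(s) = (3*s^2 - 37*s + 105)/(s^3 - 12*s^2 + 24*s + 64)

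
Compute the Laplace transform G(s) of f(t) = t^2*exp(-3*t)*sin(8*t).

L{sin(8t)} = 8/(s^2 + 64).
Multiplying by e^(-3t) shifts s → s + 3, so L{exp(-3*t)*sin(8*t)} = 8/((s + 3)^2 + 64).
Then apply L{t^2·g(t)} = (-1)^2 d^2/ds^2[H(s)] with H(s) = 8/((s + 3)^2 + 64):
differentiating 2 times and applying the sign gives 16*(3*s^2 + 18*s - 37)/(s^2 + 6*s + 73)^3.

G(s) = 16*(3*s^2 + 18*s - 37)/(s^2 + 6*s + 73)^3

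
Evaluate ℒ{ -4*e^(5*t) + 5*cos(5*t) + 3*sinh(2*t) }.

By linearity of the Laplace transform, transform each term separately.
(-4)·[L{e^(5t)} = 1/(s - 5)]; (5)·[L{cos(5t)} = s/(s^2 + 25)]; (3)·[L{sinh(2t)} = 2/(s^2 - 4)].

5*s/(s^2 + 25) + 6/(s^2 - 4) - 4/(s - 5)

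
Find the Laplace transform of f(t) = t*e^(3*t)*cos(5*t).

(s - 8)*(s + 2)/(s^2 - 6*s + 34)^2

L{cos(5t)} = s/(s^2 + 25).
Multiplying by e^(3t) shifts s → s - 3, so L{e^(3*t)*cos(5*t)} = (s - 3)/((s - 3)^2 + 25).
Then apply L{t·g(t)} = -d/ds[G(s)] with G(s) = (s - 3)/((s - 3)^2 + 25):
differentiating 1 time and applying the sign gives (s - 8)*(s + 2)/(s^2 - 6*s + 34)^2.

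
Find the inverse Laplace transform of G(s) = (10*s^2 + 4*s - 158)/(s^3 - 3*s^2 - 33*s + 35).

5*exp(7*t) + 4*exp(t) + exp(-5*t)

Factor the denominator: s^3 - 3*s^2 - 33*s + 35 = (s - 7)*(s - 1)*(s + 5).
Partial fraction decomposition gives [4/(s - 1)] + [5/(s - 7)] + [1/(s + 5)].
Invert each term: 4/(s - 1) ↔ 4e^(t); 5/(s - 7) ↔ 5e^(7t); 1/(s + 5) ↔ e^(-5t).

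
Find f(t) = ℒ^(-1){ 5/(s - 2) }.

f(t) = 5*exp(2*t)

Since L{e^(2t)} = 1/(s - 2), the inverse is e^(2*t), scaled by 5.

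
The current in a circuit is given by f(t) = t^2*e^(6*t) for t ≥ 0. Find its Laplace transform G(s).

G(s) = 2/(s - 6)^3

L{e^(6t)} = 1/(s - 6).
Then apply L{t^2·g(t)} = (-1)^2 d^2/ds^2[H(s)] with H(s) = 1/(s - 6):
differentiating 2 times and applying the sign gives 2/(s - 6)^3.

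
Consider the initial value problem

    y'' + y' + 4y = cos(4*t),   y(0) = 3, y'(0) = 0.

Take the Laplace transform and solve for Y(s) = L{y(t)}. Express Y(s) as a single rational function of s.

Take the Laplace transform of both sides.
Using L{y''} = s^2 Y - s·y(0) - y'(0) and L{y'} = sY - y(0), with y(0) = 3, y'(0) = 0, the left side becomes (s^2 + s + 4)Y - (3*s + 3).
The right side is L{cos(4*t)} = s/(s^2 + 16).
So (s^2 + s + 4)Y = s/(s^2 + 16) + (3*s + 3).
Divide through and combine into a single rational function.

Y(s) = (3*s^3 + 3*s^2 + 49*s + 48)/(s^4 + s^3 + 20*s^2 + 16*s + 64)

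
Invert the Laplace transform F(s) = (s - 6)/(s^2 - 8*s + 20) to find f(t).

Complete the square in the denominator: s^2 - 8*s + 20 = (s - 4)^2 + 2^2.
Split the numerator to match: s - 6 = 1·(s - 4) - 1·2.
Invert each term: 1·(s - 4)/((s - 4)^2 + 4) ↔ e^(4t)cos(2t); -1·2/((s - 4)^2 + 4) ↔ -e^(4t)sin(2t).

f(t) = -exp(4*t)*sin(2*t) + exp(4*t)*cos(2*t)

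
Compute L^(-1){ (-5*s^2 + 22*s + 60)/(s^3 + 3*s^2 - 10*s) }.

Factor the denominator: s^3 + 3*s^2 - 10*s = s*(s - 2)*(s + 5).
Partial fraction decomposition gives [6/(s - 2)] + [-6/s] + [-5/(s + 5)].
Invert each term: 6/(s - 2) ↔ 6e^(2t); -6/(s - 0) ↔ -6e^(0t); -5/(s + 5) ↔ -5e^(-5t).

6*exp(2*t) - 6 - 5*exp(-5*t)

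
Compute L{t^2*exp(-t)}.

L{e^(-t)} = 1/(s + 1).
Then apply L{t^2·g(t)} = (-1)^2 d^2/ds^2[G(s)] with G(s) = 1/(s + 1):
differentiating 2 times and applying the sign gives 2/(s + 1)^3.

2/(s + 1)^3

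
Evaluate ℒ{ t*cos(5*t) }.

L{cos(5t)} = s/(s^2 + 25).
Then apply L{t·g(t)} = -d/ds[G(s)] with G(s) = s/(s^2 + 25):
differentiating 1 time and applying the sign gives (s - 5)*(s + 5)/(s^2 + 25)^2.

(s - 5)*(s + 5)/(s^2 + 25)^2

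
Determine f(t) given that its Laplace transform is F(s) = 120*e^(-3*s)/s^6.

f(t) = Heaviside(t - 3)*((t - 3)^5)

The factor e^(-3s) signals a time shift by c = 3 (second shifting theorem).
L{t^5} = 5!/s^6 = 120/s^6, so L^-1{120/s^6} = t^5.
Hence the inverse is u(t - 3) times that function evaluated at t - 3.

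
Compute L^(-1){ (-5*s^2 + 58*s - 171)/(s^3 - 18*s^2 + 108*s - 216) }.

-3*t^2*exp(6*t)/2 - 2*t*exp(6*t) - 5*exp(6*t)

Factor the denominator: s^3 - 18*s^2 + 108*s - 216 = (s - 6)^3.
Partial fraction decomposition gives [-5/(s - 6)] + [-2/(s - 6)^2] + [-3/(s - 6)^3].
Invert each term: -5/(s - 6) ↔ -5e^(6t); -2/(s - 6)^2 ↔ -2t·e^(6t); -3/(s - 6)^3 ↔ (-3/2)t^2·e^(6t).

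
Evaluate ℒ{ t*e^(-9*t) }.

L{e^(-9t)} = 1/(s + 9).
Then apply L{t·g(t)} = -d/ds[G(s)] with G(s) = 1/(s + 9):
differentiating 1 time and applying the sign gives (s + 9)^(-2).

(s + 9)^(-2)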